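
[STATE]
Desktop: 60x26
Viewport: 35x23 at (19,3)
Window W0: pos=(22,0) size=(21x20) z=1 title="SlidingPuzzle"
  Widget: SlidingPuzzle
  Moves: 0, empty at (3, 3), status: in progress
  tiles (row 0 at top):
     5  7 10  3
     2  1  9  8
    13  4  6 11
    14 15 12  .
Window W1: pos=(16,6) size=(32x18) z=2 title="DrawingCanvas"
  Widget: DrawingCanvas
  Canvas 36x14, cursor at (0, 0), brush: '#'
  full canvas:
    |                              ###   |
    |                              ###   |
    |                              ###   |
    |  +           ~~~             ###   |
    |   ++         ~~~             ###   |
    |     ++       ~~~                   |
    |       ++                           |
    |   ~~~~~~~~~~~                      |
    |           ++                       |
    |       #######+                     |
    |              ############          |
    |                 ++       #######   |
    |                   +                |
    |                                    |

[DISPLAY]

   ┃┌────┬────┬────┬───┃           
   ┃│  5 │  7 │ 10 │  3┃           
   ┃├────┼────┼────┼───┃           
━━━━━━━━━━━━━━━━━━━━━━━━━━━━┓      
rawingCanvas                ┃      
────────────────────────────┨      
                            ┃      
                            ┃      
                            ┃      
+           ~~~             ┃      
 ++         ~~~             ┃      
   ++       ~~~             ┃      
     ++                     ┃      
 ~~~~~~~~~~~                ┃      
         ++                 ┃      
     #######+               ┃      
            ############    ┃      
               ++       ####┃      
                 +          ┃      
                            ┃      
━━━━━━━━━━━━━━━━━━━━━━━━━━━━┛      
                                   
                                   


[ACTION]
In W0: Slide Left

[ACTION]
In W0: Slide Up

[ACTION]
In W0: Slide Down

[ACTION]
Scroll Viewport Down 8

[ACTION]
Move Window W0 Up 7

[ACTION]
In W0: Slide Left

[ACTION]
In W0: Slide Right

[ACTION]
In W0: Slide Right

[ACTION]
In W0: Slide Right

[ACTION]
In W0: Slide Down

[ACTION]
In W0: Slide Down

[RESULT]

   ┃┌────┬────┬────┬───┃           
   ┃│    │  7 │ 10 │  3┃           
   ┃├────┼────┼────┼───┃           
━━━━━━━━━━━━━━━━━━━━━━━━━━━━┓      
rawingCanvas                ┃      
────────────────────────────┨      
                            ┃      
                            ┃      
                            ┃      
+           ~~~             ┃      
 ++         ~~~             ┃      
   ++       ~~~             ┃      
     ++                     ┃      
 ~~~~~~~~~~~                ┃      
         ++                 ┃      
     #######+               ┃      
            ############    ┃      
               ++       ####┃      
                 +          ┃      
                            ┃      
━━━━━━━━━━━━━━━━━━━━━━━━━━━━┛      
                                   
                                   


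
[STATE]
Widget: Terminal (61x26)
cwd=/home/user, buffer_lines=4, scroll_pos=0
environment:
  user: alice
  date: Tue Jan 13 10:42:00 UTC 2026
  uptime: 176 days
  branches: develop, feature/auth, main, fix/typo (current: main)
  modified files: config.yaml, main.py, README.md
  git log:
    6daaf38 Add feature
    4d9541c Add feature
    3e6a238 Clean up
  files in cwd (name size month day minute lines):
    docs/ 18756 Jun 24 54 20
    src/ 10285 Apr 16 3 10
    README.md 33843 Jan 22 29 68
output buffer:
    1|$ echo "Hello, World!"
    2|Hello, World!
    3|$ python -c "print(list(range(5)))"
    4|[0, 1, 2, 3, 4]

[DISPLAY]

$ echo "Hello, World!"                                       
Hello, World!                                                
$ python -c "print(list(range(5)))"                          
[0, 1, 2, 3, 4]                                              
$ █                                                          
                                                             
                                                             
                                                             
                                                             
                                                             
                                                             
                                                             
                                                             
                                                             
                                                             
                                                             
                                                             
                                                             
                                                             
                                                             
                                                             
                                                             
                                                             
                                                             
                                                             
                                                             


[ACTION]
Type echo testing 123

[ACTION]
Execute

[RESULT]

$ echo "Hello, World!"                                       
Hello, World!                                                
$ python -c "print(list(range(5)))"                          
[0, 1, 2, 3, 4]                                              
$ echo testing 123                                           
testing 123                                                  
$ █                                                          
                                                             
                                                             
                                                             
                                                             
                                                             
                                                             
                                                             
                                                             
                                                             
                                                             
                                                             
                                                             
                                                             
                                                             
                                                             
                                                             
                                                             
                                                             
                                                             


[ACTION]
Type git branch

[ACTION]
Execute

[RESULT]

$ echo "Hello, World!"                                       
Hello, World!                                                
$ python -c "print(list(range(5)))"                          
[0, 1, 2, 3, 4]                                              
$ echo testing 123                                           
testing 123                                                  
$ git branch                                                 
  develop                                                    
  feature/auth                                               
* main                                                       
  fix/typo                                                   
$ █                                                          
                                                             
                                                             
                                                             
                                                             
                                                             
                                                             
                                                             
                                                             
                                                             
                                                             
                                                             
                                                             
                                                             
                                                             


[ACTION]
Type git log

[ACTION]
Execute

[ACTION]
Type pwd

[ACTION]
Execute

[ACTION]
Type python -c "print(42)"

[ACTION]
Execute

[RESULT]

$ echo "Hello, World!"                                       
Hello, World!                                                
$ python -c "print(list(range(5)))"                          
[0, 1, 2, 3, 4]                                              
$ echo testing 123                                           
testing 123                                                  
$ git branch                                                 
  develop                                                    
  feature/auth                                               
* main                                                       
  fix/typo                                                   
$ git log                                                    
6daaf38 Add feature                                          
4d9541c Add feature                                          
3e6a238 Clean up                                             
$ pwd                                                        
/home/user                                                   
$ python -c "print(42)"                                      
42                                                           
$ █                                                          
                                                             
                                                             
                                                             
                                                             
                                                             
                                                             


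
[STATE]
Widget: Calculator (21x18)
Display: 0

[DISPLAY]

                    0
┌───┬───┬───┬───┐    
│ 7 │ 8 │ 9 │ ÷ │    
├───┼───┼───┼───┤    
│ 4 │ 5 │ 6 │ × │    
├───┼───┼───┼───┤    
│ 1 │ 2 │ 3 │ - │    
├───┼───┼───┼───┤    
│ 0 │ . │ = │ + │    
├───┼───┼───┼───┤    
│ C │ MC│ MR│ M+│    
└───┴───┴───┴───┘    
                     
                     
                     
                     
                     
                     


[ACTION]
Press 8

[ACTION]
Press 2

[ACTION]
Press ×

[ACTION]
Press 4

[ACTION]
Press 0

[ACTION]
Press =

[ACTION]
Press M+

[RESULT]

                 3280
┌───┬───┬───┬───┐    
│ 7 │ 8 │ 9 │ ÷ │    
├───┼───┼───┼───┤    
│ 4 │ 5 │ 6 │ × │    
├───┼───┼───┼───┤    
│ 1 │ 2 │ 3 │ - │    
├───┼───┼───┼───┤    
│ 0 │ . │ = │ + │    
├───┼───┼───┼───┤    
│ C │ MC│ MR│ M+│    
└───┴───┴───┴───┘    
                     
                     
                     
                     
                     
                     


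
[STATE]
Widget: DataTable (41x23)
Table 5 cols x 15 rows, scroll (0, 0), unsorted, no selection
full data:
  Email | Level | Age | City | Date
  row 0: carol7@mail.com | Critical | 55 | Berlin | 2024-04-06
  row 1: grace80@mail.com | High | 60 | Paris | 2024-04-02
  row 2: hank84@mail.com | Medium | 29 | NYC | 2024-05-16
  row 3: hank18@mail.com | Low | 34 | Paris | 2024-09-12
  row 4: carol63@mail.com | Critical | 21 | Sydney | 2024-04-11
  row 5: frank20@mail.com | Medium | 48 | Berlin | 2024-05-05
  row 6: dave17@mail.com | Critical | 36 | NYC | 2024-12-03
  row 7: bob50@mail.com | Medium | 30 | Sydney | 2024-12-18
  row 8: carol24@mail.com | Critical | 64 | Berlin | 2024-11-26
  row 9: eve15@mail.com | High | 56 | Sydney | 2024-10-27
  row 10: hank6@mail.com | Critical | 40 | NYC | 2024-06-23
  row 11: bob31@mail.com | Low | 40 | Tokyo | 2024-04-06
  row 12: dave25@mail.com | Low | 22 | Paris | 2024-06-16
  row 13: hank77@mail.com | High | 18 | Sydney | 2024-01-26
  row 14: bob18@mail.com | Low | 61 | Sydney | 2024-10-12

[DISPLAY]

Email           │Level   │Age│City  │Date
────────────────┼────────┼───┼──────┼────
carol7@mail.com │Critical│55 │Berlin│2024
grace80@mail.com│High    │60 │Paris │2024
hank84@mail.com │Medium  │29 │NYC   │2024
hank18@mail.com │Low     │34 │Paris │2024
carol63@mail.com│Critical│21 │Sydney│2024
frank20@mail.com│Medium  │48 │Berlin│2024
dave17@mail.com │Critical│36 │NYC   │2024
bob50@mail.com  │Medium  │30 │Sydney│2024
carol24@mail.com│Critical│64 │Berlin│2024
eve15@mail.com  │High    │56 │Sydney│2024
hank6@mail.com  │Critical│40 │NYC   │2024
bob31@mail.com  │Low     │40 │Tokyo │2024
dave25@mail.com │Low     │22 │Paris │2024
hank77@mail.com │High    │18 │Sydney│2024
bob18@mail.com  │Low     │61 │Sydney│2024
                                         
                                         
                                         
                                         
                                         
                                         


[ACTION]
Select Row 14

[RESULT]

Email           │Level   │Age│City  │Date
────────────────┼────────┼───┼──────┼────
carol7@mail.com │Critical│55 │Berlin│2024
grace80@mail.com│High    │60 │Paris │2024
hank84@mail.com │Medium  │29 │NYC   │2024
hank18@mail.com │Low     │34 │Paris │2024
carol63@mail.com│Critical│21 │Sydney│2024
frank20@mail.com│Medium  │48 │Berlin│2024
dave17@mail.com │Critical│36 │NYC   │2024
bob50@mail.com  │Medium  │30 │Sydney│2024
carol24@mail.com│Critical│64 │Berlin│2024
eve15@mail.com  │High    │56 │Sydney│2024
hank6@mail.com  │Critical│40 │NYC   │2024
bob31@mail.com  │Low     │40 │Tokyo │2024
dave25@mail.com │Low     │22 │Paris │2024
hank77@mail.com │High    │18 │Sydney│2024
>ob18@mail.com  │Low     │61 │Sydney│2024
                                         
                                         
                                         
                                         
                                         
                                         


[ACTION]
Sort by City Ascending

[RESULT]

Email           │Level   │Age│City ▲│Date
────────────────┼────────┼───┼──────┼────
carol7@mail.com │Critical│55 │Berlin│2024
frank20@mail.com│Medium  │48 │Berlin│2024
carol24@mail.com│Critical│64 │Berlin│2024
hank84@mail.com │Medium  │29 │NYC   │2024
dave17@mail.com │Critical│36 │NYC   │2024
hank6@mail.com  │Critical│40 │NYC   │2024
grace80@mail.com│High    │60 │Paris │2024
hank18@mail.com │Low     │34 │Paris │2024
dave25@mail.com │Low     │22 │Paris │2024
carol63@mail.com│Critical│21 │Sydney│2024
bob50@mail.com  │Medium  │30 │Sydney│2024
eve15@mail.com  │High    │56 │Sydney│2024
hank77@mail.com │High    │18 │Sydney│2024
bob18@mail.com  │Low     │61 │Sydney│2024
>ob31@mail.com  │Low     │40 │Tokyo │2024
                                         
                                         
                                         
                                         
                                         
                                         


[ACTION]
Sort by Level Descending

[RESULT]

Email           │Level  ▼│Age│City  │Date
────────────────┼────────┼───┼──────┼────
frank20@mail.com│Medium  │48 │Berlin│2024
hank84@mail.com │Medium  │29 │NYC   │2024
bob50@mail.com  │Medium  │30 │Sydney│2024
hank18@mail.com │Low     │34 │Paris │2024
dave25@mail.com │Low     │22 │Paris │2024
bob18@mail.com  │Low     │61 │Sydney│2024
bob31@mail.com  │Low     │40 │Tokyo │2024
grace80@mail.com│High    │60 │Paris │2024
eve15@mail.com  │High    │56 │Sydney│2024
hank77@mail.com │High    │18 │Sydney│2024
carol7@mail.com │Critical│55 │Berlin│2024
carol24@mail.com│Critical│64 │Berlin│2024
dave17@mail.com │Critical│36 │NYC   │2024
hank6@mail.com  │Critical│40 │NYC   │2024
>arol63@mail.com│Critical│21 │Sydney│2024
                                         
                                         
                                         
                                         
                                         
                                         


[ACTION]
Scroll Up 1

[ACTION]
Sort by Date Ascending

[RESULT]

Email           │Level   │Age│City  │Date
────────────────┼────────┼───┼──────┼────
hank77@mail.com │High    │18 │Sydney│2024
grace80@mail.com│High    │60 │Paris │2024
bob31@mail.com  │Low     │40 │Tokyo │2024
carol7@mail.com │Critical│55 │Berlin│2024
carol63@mail.com│Critical│21 │Sydney│2024
frank20@mail.com│Medium  │48 │Berlin│2024
hank84@mail.com │Medium  │29 │NYC   │2024
dave25@mail.com │Low     │22 │Paris │2024
hank6@mail.com  │Critical│40 │NYC   │2024
hank18@mail.com │Low     │34 │Paris │2024
bob18@mail.com  │Low     │61 │Sydney│2024
eve15@mail.com  │High    │56 │Sydney│2024
carol24@mail.com│Critical│64 │Berlin│2024
dave17@mail.com │Critical│36 │NYC   │2024
>ob50@mail.com  │Medium  │30 │Sydney│2024
                                         
                                         
                                         
                                         
                                         
                                         


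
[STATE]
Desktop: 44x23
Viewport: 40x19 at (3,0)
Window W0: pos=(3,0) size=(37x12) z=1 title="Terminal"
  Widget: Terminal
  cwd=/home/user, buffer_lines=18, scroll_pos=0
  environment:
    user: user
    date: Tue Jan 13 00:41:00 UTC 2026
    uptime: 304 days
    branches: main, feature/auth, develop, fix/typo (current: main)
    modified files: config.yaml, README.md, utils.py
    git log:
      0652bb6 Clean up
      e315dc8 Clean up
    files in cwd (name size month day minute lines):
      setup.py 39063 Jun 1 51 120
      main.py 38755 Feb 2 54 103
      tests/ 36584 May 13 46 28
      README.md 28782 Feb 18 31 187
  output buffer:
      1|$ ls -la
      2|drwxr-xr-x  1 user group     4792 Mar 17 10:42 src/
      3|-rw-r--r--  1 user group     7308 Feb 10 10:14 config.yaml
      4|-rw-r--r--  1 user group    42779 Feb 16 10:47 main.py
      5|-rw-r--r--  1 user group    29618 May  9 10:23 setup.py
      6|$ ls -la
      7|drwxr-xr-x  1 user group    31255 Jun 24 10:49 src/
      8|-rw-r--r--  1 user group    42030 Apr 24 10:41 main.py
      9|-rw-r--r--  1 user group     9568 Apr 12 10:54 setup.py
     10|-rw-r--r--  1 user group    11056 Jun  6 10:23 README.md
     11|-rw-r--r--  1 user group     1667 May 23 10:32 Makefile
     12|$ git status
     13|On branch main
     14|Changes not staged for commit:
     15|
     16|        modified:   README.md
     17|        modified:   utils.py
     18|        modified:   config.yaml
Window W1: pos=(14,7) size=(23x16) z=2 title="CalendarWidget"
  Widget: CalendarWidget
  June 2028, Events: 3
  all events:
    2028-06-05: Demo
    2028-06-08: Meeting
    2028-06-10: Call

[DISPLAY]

┏━━━━━━━━━━━━━━━━━━━━━━━━━━━━━━━━━━━┓   
┃ Terminal                          ┃   
┠───────────────────────────────────┨   
┃$ ls -la                           ┃   
┃drwxr-xr-x  1 user group     4792 M┃   
┃-rw-r--r--  1 user group     7308 F┃   
┃-rw-r--r--  1 user group    42779 F┃   
┃-rw-r--r--┏━━━━━━━━━━━━━━━━━━━━━┓ M┃   
┃$ ls -la  ┃ CalendarWidget      ┃  ┃   
┃drwxr-xr-x┠─────────────────────┨ J┃   
┃-rw-r--r--┃      June 2028      ┃ A┃   
┗━━━━━━━━━━┃Mo Tu We Th Fr Sa Su ┃━━┛   
           ┃          1  2  3  4 ┃      
           ┃ 5*  6  7  8*  9 10* ┃      
           ┃12 13 14 15 16 17 18 ┃      
           ┃19 20 21 22 23 24 25 ┃      
           ┃26 27 28 29 30       ┃      
           ┃                     ┃      
           ┃                     ┃      


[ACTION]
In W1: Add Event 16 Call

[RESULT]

┏━━━━━━━━━━━━━━━━━━━━━━━━━━━━━━━━━━━┓   
┃ Terminal                          ┃   
┠───────────────────────────────────┨   
┃$ ls -la                           ┃   
┃drwxr-xr-x  1 user group     4792 M┃   
┃-rw-r--r--  1 user group     7308 F┃   
┃-rw-r--r--  1 user group    42779 F┃   
┃-rw-r--r--┏━━━━━━━━━━━━━━━━━━━━━┓ M┃   
┃$ ls -la  ┃ CalendarWidget      ┃  ┃   
┃drwxr-xr-x┠─────────────────────┨ J┃   
┃-rw-r--r--┃      June 2028      ┃ A┃   
┗━━━━━━━━━━┃Mo Tu We Th Fr Sa Su ┃━━┛   
           ┃          1  2  3  4 ┃      
           ┃ 5*  6  7  8*  9 10* ┃      
           ┃12 13 14 15 16* 17 18┃      
           ┃19 20 21 22 23 24 25 ┃      
           ┃26 27 28 29 30       ┃      
           ┃                     ┃      
           ┃                     ┃      


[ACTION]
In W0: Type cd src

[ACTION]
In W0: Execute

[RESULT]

┏━━━━━━━━━━━━━━━━━━━━━━━━━━━━━━━━━━━┓   
┃ Terminal                          ┃   
┠───────────────────────────────────┨   
┃Changes not staged for commit:     ┃   
┃                                   ┃   
┃        modified:   README.md      ┃   
┃        modified:   utils.py       ┃   
┃        mo┏━━━━━━━━━━━━━━━━━━━━━┓  ┃   
┃$ cd src  ┃ CalendarWidget      ┃  ┃   
┃          ┠─────────────────────┨  ┃   
┃$ █       ┃      June 2028      ┃  ┃   
┗━━━━━━━━━━┃Mo Tu We Th Fr Sa Su ┃━━┛   
           ┃          1  2  3  4 ┃      
           ┃ 5*  6  7  8*  9 10* ┃      
           ┃12 13 14 15 16* 17 18┃      
           ┃19 20 21 22 23 24 25 ┃      
           ┃26 27 28 29 30       ┃      
           ┃                     ┃      
           ┃                     ┃      


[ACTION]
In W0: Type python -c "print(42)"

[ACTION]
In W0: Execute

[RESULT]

┏━━━━━━━━━━━━━━━━━━━━━━━━━━━━━━━━━━━┓   
┃ Terminal                          ┃   
┠───────────────────────────────────┨   
┃        modified:   README.md      ┃   
┃        modified:   utils.py       ┃   
┃        modified:   config.yaml    ┃   
┃$ cd src                           ┃   
┃          ┏━━━━━━━━━━━━━━━━━━━━━┓  ┃   
┃$ python -┃ CalendarWidget      ┃  ┃   
┃42        ┠─────────────────────┨  ┃   
┃$ █       ┃      June 2028      ┃  ┃   
┗━━━━━━━━━━┃Mo Tu We Th Fr Sa Su ┃━━┛   
           ┃          1  2  3  4 ┃      
           ┃ 5*  6  7  8*  9 10* ┃      
           ┃12 13 14 15 16* 17 18┃      
           ┃19 20 21 22 23 24 25 ┃      
           ┃26 27 28 29 30       ┃      
           ┃                     ┃      
           ┃                     ┃      


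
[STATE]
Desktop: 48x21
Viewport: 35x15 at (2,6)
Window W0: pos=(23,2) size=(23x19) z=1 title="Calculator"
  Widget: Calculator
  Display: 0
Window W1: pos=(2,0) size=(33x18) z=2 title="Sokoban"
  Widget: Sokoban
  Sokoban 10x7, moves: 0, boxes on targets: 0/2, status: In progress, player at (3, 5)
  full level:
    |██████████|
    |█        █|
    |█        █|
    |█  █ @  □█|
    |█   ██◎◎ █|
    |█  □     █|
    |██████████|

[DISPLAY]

┃█  █ @  □█                     ┃─┬
┃█   ██◎◎ █                     ┃ │
┃█  □     █                     ┃─┼
┃██████████                     ┃ │
┃Moves: 0  0/2                  ┃─┼
┃                               ┃ │
┃                               ┃─┼
┃                               ┃ │
┃                               ┃─┼
┃                               ┃R│
┃                               ┃─┴
┗━━━━━━━━━━━━━━━━━━━━━━━━━━━━━━━┛  
                     ┃             
                     ┃             
                     ┗━━━━━━━━━━━━━


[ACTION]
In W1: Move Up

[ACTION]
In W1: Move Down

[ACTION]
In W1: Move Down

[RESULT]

┃█  █ @  □█                     ┃─┬
┃█   ██◎◎ █                     ┃ │
┃█  □     █                     ┃─┼
┃██████████                     ┃ │
┃Moves: 2  0/2                  ┃─┼
┃                               ┃ │
┃                               ┃─┼
┃                               ┃ │
┃                               ┃─┼
┃                               ┃R│
┃                               ┃─┴
┗━━━━━━━━━━━━━━━━━━━━━━━━━━━━━━━┛  
                     ┃             
                     ┃             
                     ┗━━━━━━━━━━━━━


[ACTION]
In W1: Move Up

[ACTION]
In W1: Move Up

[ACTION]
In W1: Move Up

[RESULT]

┃█  █    □█                     ┃─┬
┃█   ██◎◎ █                     ┃ │
┃█  □     █                     ┃─┼
┃██████████                     ┃ │
┃Moves: 4  0/2                  ┃─┼
┃                               ┃ │
┃                               ┃─┼
┃                               ┃ │
┃                               ┃─┼
┃                               ┃R│
┃                               ┃─┴
┗━━━━━━━━━━━━━━━━━━━━━━━━━━━━━━━┛  
                     ┃             
                     ┃             
                     ┗━━━━━━━━━━━━━


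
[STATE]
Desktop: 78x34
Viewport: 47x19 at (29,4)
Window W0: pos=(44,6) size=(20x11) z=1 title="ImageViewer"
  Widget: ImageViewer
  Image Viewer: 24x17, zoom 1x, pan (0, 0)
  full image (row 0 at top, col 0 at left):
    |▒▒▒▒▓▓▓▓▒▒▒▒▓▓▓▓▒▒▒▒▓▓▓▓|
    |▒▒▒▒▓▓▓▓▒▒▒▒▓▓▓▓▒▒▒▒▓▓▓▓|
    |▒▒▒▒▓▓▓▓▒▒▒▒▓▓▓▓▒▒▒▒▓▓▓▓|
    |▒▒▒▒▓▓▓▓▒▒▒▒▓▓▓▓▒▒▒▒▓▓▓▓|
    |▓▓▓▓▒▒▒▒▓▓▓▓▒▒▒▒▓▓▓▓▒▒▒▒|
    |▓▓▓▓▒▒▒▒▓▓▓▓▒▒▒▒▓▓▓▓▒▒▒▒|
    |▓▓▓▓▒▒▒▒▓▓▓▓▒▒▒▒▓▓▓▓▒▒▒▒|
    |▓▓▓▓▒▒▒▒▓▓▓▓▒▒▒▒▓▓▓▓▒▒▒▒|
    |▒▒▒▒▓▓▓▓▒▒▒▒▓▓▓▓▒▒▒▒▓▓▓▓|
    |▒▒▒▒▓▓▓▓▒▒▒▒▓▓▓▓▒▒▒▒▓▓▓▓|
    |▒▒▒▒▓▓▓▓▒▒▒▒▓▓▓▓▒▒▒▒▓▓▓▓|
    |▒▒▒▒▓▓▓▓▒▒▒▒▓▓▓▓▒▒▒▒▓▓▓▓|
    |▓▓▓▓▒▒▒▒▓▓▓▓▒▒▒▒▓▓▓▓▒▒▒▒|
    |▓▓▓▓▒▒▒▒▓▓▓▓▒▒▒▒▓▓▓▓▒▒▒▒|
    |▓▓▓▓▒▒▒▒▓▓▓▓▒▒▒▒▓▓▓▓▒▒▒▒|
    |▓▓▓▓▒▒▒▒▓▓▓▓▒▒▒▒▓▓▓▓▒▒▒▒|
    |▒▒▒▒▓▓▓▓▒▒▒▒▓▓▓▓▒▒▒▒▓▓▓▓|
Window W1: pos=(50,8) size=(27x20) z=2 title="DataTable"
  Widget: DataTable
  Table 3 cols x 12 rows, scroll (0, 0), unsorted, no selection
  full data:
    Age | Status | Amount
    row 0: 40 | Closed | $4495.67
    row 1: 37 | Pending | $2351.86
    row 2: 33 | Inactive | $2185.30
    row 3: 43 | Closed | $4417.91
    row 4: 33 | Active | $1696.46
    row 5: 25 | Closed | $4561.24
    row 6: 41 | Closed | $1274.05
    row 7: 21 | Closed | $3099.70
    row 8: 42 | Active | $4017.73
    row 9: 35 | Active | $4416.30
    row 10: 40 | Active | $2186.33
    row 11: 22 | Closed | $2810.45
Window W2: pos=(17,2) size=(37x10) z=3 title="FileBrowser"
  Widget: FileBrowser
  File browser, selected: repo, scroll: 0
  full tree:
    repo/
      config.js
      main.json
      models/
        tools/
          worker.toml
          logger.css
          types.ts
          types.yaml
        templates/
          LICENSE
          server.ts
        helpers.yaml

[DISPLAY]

────────────────────────┨                      
                        ┃                      
js                      ┃━━━━━━━━━┓            
on                      ┃wer      ┃            
els/                    ┃━━━━━━━━━━━━━━━━━━━━━━
                        ┃taTable               
                        ┃──────────────────────
━━━━━━━━━━━━━━━━━━━━━━━━┛│Status  │Amount      
               ┃▒▒▒▒▓┃───┼────────┼────────    
               ┃▓▓▓▓▒┃40 │Closed  │$4495.67    
               ┃▓▓▓▓▒┃37 │Pending │$2351.86    
               ┃▓▓▓▓▒┃33 │Inactive│$2185.30    
               ┗━━━━━┃43 │Closed  │$4417.91    
                     ┃33 │Active  │$1696.46    
                     ┃25 │Closed  │$4561.24    
                     ┃41 │Closed  │$1274.05    
                     ┃21 │Closed  │$3099.70    
                     ┃42 │Active  │$4017.73    
                     ┃35 │Active  │$4416.30    


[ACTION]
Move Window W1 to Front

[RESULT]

────────────────────────┨                      
                        ┃                      
js                      ┃━━━━━━━━━┓            
on                      ┃wer      ┃            
els/                 ┏━━━━━━━━━━━━━━━━━━━━━━━━━
                     ┃ DataTable               
                     ┠─────────────────────────
━━━━━━━━━━━━━━━━━━━━━┃Age│Status  │Amount      
               ┃▒▒▒▒▓┃───┼────────┼────────    
               ┃▓▓▓▓▒┃40 │Closed  │$4495.67    
               ┃▓▓▓▓▒┃37 │Pending │$2351.86    
               ┃▓▓▓▓▒┃33 │Inactive│$2185.30    
               ┗━━━━━┃43 │Closed  │$4417.91    
                     ┃33 │Active  │$1696.46    
                     ┃25 │Closed  │$4561.24    
                     ┃41 │Closed  │$1274.05    
                     ┃21 │Closed  │$3099.70    
                     ┃42 │Active  │$4017.73    
                     ┃35 │Active  │$4416.30    


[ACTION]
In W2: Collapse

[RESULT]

────────────────────────┨                      
                        ┃                      
                        ┃━━━━━━━━━┓            
                        ┃wer      ┃            
                     ┏━━━━━━━━━━━━━━━━━━━━━━━━━
                     ┃ DataTable               
                     ┠─────────────────────────
━━━━━━━━━━━━━━━━━━━━━┃Age│Status  │Amount      
               ┃▒▒▒▒▓┃───┼────────┼────────    
               ┃▓▓▓▓▒┃40 │Closed  │$4495.67    
               ┃▓▓▓▓▒┃37 │Pending │$2351.86    
               ┃▓▓▓▓▒┃33 │Inactive│$2185.30    
               ┗━━━━━┃43 │Closed  │$4417.91    
                     ┃33 │Active  │$1696.46    
                     ┃25 │Closed  │$4561.24    
                     ┃41 │Closed  │$1274.05    
                     ┃21 │Closed  │$3099.70    
                     ┃42 │Active  │$4017.73    
                     ┃35 │Active  │$4416.30    


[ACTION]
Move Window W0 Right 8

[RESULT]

────────────────────────┨                      
                        ┃                      
                        ┃━━━━━━━━━━━━━━━━━┓    
                        ┃ImageViewer      ┃    
                     ┏━━━━━━━━━━━━━━━━━━━━━━━━━
                     ┃ DataTable               
                     ┠─────────────────────────
━━━━━━━━━━━━━━━━━━━━━┃Age│Status  │Amount      
                     ┃───┼────────┼────────    
                     ┃40 │Closed  │$4495.67    
                     ┃37 │Pending │$2351.86    
                     ┃33 │Inactive│$2185.30    
                     ┃43 │Closed  │$4417.91    
                     ┃33 │Active  │$1696.46    
                     ┃25 │Closed  │$4561.24    
                     ┃41 │Closed  │$1274.05    
                     ┃21 │Closed  │$3099.70    
                     ┃42 │Active  │$4017.73    
                     ┃35 │Active  │$4416.30    


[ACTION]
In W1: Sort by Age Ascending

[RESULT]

────────────────────────┨                      
                        ┃                      
                        ┃━━━━━━━━━━━━━━━━━┓    
                        ┃ImageViewer      ┃    
                     ┏━━━━━━━━━━━━━━━━━━━━━━━━━
                     ┃ DataTable               
                     ┠─────────────────────────
━━━━━━━━━━━━━━━━━━━━━┃Ag▲│Status  │Amount      
                     ┃───┼────────┼────────    
                     ┃21 │Closed  │$3099.70    
                     ┃22 │Closed  │$2810.45    
                     ┃25 │Closed  │$4561.24    
                     ┃33 │Inactive│$2185.30    
                     ┃33 │Active  │$1696.46    
                     ┃35 │Active  │$4416.30    
                     ┃37 │Pending │$2351.86    
                     ┃40 │Closed  │$4495.67    
                     ┃40 │Active  │$2186.33    
                     ┃41 │Closed  │$1274.05    


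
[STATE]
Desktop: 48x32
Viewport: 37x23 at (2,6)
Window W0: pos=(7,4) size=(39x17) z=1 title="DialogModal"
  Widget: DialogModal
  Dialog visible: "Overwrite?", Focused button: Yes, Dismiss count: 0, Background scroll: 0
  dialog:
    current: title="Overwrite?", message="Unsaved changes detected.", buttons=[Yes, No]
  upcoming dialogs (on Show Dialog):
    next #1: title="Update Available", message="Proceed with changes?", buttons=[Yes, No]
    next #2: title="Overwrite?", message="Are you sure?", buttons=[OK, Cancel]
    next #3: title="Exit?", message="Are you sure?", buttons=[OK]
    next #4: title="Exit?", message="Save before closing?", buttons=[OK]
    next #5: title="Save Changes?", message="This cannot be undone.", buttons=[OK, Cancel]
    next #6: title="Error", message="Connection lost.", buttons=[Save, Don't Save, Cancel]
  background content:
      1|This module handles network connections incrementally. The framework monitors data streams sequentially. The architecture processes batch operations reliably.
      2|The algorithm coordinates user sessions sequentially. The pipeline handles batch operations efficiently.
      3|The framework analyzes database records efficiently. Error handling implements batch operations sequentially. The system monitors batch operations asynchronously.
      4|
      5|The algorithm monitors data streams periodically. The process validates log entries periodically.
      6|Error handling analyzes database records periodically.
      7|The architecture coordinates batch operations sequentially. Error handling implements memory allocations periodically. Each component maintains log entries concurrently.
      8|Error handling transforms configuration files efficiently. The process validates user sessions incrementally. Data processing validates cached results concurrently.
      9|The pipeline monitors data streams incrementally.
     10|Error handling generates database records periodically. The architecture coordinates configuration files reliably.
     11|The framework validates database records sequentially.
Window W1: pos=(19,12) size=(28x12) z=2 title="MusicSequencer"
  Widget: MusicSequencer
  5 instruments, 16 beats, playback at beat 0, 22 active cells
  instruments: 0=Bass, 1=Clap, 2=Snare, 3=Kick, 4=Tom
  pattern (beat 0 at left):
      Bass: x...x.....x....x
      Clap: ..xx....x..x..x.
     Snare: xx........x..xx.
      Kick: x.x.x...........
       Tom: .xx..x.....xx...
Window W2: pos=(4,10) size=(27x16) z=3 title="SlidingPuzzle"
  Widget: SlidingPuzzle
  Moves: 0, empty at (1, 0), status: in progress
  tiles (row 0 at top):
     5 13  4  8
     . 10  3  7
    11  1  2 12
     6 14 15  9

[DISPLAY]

     ┠───────────────────────────────
     ┃This module handles network con
     ┃The algorithm coordinates user 
     ┃The framework analyzes database
  ┏━━━━━━━━━━━━━━━━━━━━━━━━━┓        
  ┃ SlidingPuzzle           ┃────────
  ┠─────────────────────────┨━━━━━━━━
  ┃┌────┬────┬────┬────┐    ┃ncer    
  ┃│  5 │ 13 │  4 │  8 │    ┃────────
  ┃├────┼────┼────┼────┤    ┃56789012
  ┃│    │ 10 │  3 │  7 │    ┃·····█··
  ┃├────┼────┼────┼────┤    ┃···█··█·
  ┃│ 11 │  1 │  2 │ 12 │    ┃·····█··
  ┃├────┼────┼────┼────┤    ┃········
  ┃│  6 │ 14 │ 15 │  9 │    ┃█·····██
  ┃└────┴────┴────┴────┘    ┃        
  ┃Moves: 0                 ┃        
  ┃                         ┃━━━━━━━━
  ┃                         ┃        
  ┗━━━━━━━━━━━━━━━━━━━━━━━━━┛        
                                     
                                     
                                     


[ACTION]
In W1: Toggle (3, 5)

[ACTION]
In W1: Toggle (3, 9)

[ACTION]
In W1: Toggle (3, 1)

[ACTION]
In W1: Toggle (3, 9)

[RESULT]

     ┠───────────────────────────────
     ┃This module handles network con
     ┃The algorithm coordinates user 
     ┃The framework analyzes database
  ┏━━━━━━━━━━━━━━━━━━━━━━━━━┓        
  ┃ SlidingPuzzle           ┃────────
  ┠─────────────────────────┨━━━━━━━━
  ┃┌────┬────┬────┬────┐    ┃ncer    
  ┃│  5 │ 13 │  4 │  8 │    ┃────────
  ┃├────┼────┼────┼────┤    ┃56789012
  ┃│    │ 10 │  3 │  7 │    ┃·····█··
  ┃├────┼────┼────┼────┤    ┃···█··█·
  ┃│ 11 │  1 │  2 │ 12 │    ┃·····█··
  ┃├────┼────┼────┼────┤    ┃█·······
  ┃│  6 │ 14 │ 15 │  9 │    ┃█·····██
  ┃└────┴────┴────┴────┘    ┃        
  ┃Moves: 0                 ┃        
  ┃                         ┃━━━━━━━━
  ┃                         ┃        
  ┗━━━━━━━━━━━━━━━━━━━━━━━━━┛        
                                     
                                     
                                     


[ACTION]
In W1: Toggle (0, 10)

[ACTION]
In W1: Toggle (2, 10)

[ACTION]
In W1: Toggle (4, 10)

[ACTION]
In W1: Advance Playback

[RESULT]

     ┠───────────────────────────────
     ┃This module handles network con
     ┃The algorithm coordinates user 
     ┃The framework analyzes database
  ┏━━━━━━━━━━━━━━━━━━━━━━━━━┓        
  ┃ SlidingPuzzle           ┃────────
  ┠─────────────────────────┨━━━━━━━━
  ┃┌────┬────┬────┬────┐    ┃ncer    
  ┃│  5 │ 13 │  4 │  8 │    ┃────────
  ┃├────┼────┼────┼────┤    ┃56789012
  ┃│    │ 10 │  3 │  7 │    ┃········
  ┃├────┼────┼────┼────┤    ┃···█··█·
  ┃│ 11 │  1 │  2 │ 12 │    ┃········
  ┃├────┼────┼────┼────┤    ┃█·······
  ┃│  6 │ 14 │ 15 │  9 │    ┃█····███
  ┃└────┴────┴────┴────┘    ┃        
  ┃Moves: 0                 ┃        
  ┃                         ┃━━━━━━━━
  ┃                         ┃        
  ┗━━━━━━━━━━━━━━━━━━━━━━━━━┛        
                                     
                                     
                                     
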